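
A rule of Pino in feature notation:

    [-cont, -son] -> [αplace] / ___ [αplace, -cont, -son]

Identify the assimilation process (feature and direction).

regressive place assimilation

The shared variable α links the value of the place features (abbreviated [place]) on the target to the same value on the neighbouring segment, so place is the feature that assimilates.
The conditioning segment sits to the right of the focus bar, meaning the trigger follows the segment that changes — regressive assimilation.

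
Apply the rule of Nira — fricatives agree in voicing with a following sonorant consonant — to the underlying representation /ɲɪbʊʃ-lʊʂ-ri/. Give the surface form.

[ɲɪbʊʒlʊʐri]

/ʃ/ is a voiceless postalveolar fricative. The following trigger /l/ is voiced, so /ʃ/ must become voiced as well.
A voiced postalveolar fricative is [ʒ], so the surface segment is [ʒ].
The same rule applies at the second boundary: /ʂ/ → [ʐ] next to /r/.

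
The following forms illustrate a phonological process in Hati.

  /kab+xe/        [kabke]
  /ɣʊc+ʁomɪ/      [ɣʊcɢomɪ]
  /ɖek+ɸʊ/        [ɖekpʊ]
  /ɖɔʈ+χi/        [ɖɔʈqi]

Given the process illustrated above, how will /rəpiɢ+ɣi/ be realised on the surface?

[rəpiɢgi]

The data show progressive manner assimilation: /x/ → [k] after /b/; /ʁ/ → [ɢ] after /c/; /ɸ/ → [p] after /k/; /χ/ → [q] after /ʈ/. In each pair only manner changes, matching the preceding consonant, while place and voice stay constant.
/ɣ/ is a voiced velar fricative. The preceding trigger /ɢ/ is a stop, so /ɣ/ must become a stop as well.
A voiced velar stop is [g], so the surface segment is [g].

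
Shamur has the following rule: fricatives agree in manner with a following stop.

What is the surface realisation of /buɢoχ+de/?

[buɢoqde]

The rule targets /χ/ (voiceless uvular fricative), which sits before the trigger /d/ (stop).
Changing only its manner to stop gives [q] — the voiceless uvular stop.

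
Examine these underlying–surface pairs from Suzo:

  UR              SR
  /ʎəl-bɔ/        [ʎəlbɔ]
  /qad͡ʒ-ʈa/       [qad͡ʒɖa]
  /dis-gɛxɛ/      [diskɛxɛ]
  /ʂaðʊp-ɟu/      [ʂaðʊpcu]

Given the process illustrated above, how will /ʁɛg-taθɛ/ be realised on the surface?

[ʁɛgdaθɛ]

The data show progressive voicing assimilation: /ʈ/ → [ɖ] after /d͡ʒ/; /g/ → [k] after /s/; /ɟ/ → [c] after /p/. In each pair only voicing changes, matching the preceding consonant, while place and manner stay constant.
Nothing changes in [ʎəlbɔ]: there the adjacent consonants already agree in voicing (/b/ and /l/ are both voiced), so this form is consistent with the same rule.
/t/ is a voiceless alveolar stop. The preceding trigger /g/ is voiced, so /t/ must become voiced as well.
The voiced alveolar stop is [d], so /t/ → [d].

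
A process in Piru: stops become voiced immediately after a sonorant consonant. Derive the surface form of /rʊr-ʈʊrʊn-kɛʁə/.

[rʊrɖʊrʊngɛʁə]

The rule targets /ʈ/ (voiceless retroflex stop), which sits after the trigger /r/ (voiced).
The voiced retroflex stop is [ɖ], so /ʈ/ → [ɖ].
At the second juncture, /k/ likewise becomes [g] adjacent to /n/.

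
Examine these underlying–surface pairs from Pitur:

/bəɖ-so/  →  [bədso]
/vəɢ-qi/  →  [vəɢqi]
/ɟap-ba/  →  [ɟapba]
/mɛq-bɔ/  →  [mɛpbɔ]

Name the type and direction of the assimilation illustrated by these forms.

regressive place assimilation

Comparing underlying and surface forms, /ɖ/ → [d] is the alternation; the neighbouring /s/ is constant.
/ɖ/ is retroflex while /s/ is alveolar; the output [d] is alveolar, matching the trigger — so the feature that spreads is place.
Manner and voice are unchanged, so the assimilation is partial, not total.
The same holds elsewhere in the data: /q/ → [p] before /b/ (uvular → bilabial, matching bilabial) — only place changes, and always toward the following segment.
No alternation appears in [vəɢqi], [ɟapba]: there the adjacent consonants already agree in place (/ɢ/ and /q/ are both uvular; /p/ and /b/ are both bilabial), so these forms are consistent with the same rule.
Since the segment that changes precedes the conditioning segment, the assimilation is regressive.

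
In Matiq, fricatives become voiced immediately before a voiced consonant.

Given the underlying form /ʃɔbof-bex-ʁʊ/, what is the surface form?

The rule targets /f/ (voiceless labiodental fricative), which sits before the trigger /b/ (voiced).
The voiced labiodental fricative is [v], so /f/ → [v].
The same rule applies at the second boundary: /x/ → [ɣ] next to /ʁ/.

[ʃɔbovbeɣʁʊ]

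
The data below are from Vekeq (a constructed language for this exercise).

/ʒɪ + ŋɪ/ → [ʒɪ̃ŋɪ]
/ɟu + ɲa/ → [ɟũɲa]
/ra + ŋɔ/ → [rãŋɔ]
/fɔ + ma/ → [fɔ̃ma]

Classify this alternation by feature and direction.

regressive nasality assimilation (vowel nasalisation)

The vowel /ɪ/ surfaces as nasalised [ɪ̃] next to the following nasal /ŋ/ — it has acquired the [+nasal] feature of its neighbour.
Likewise in the remaining data: /u/ → [ũ] before /ɲ/; /a/ → [ã] before /ŋ/; /ɔ/ → [ɔ̃] before /m/ — each time a vowel is nasalised next to a following nasal.
Because the conditioning nasal is to the right of the vowel that changes, the process is regressive (anticipatory).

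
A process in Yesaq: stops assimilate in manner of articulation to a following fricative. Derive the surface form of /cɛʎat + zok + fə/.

/t/ is a voiceless alveolar stop. The following trigger /z/ is a fricative, so /t/ must become a fricative as well.
A voiceless alveolar fricative is [s], so the surface segment is [s].
At the second juncture, /k/ likewise becomes [x] adjacent to /f/.

[cɛʎaszoxfə]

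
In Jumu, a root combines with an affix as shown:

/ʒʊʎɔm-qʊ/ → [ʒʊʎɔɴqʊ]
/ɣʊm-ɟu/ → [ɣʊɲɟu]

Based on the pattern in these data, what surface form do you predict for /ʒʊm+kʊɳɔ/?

[ʒʊŋkʊɳɔ]

The data show regressive place assimilation: /m/ → [ɴ] before /q/; /m/ → [ɲ] before /ɟ/. In each pair only place changes, matching the following consonant, while manner and voice stay constant.
/m/ is a voiced bilabial nasal. The following trigger /k/ is velar, so /m/ must become velar as well.
Changing only its place to velar gives [ŋ] — the voiced velar nasal.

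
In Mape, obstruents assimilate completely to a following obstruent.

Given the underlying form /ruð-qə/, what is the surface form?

[ruqqə]

/ð/ is the segment targeted by the rule; it sits immediately before /q/, so it assimilates completely and surfaces as [q].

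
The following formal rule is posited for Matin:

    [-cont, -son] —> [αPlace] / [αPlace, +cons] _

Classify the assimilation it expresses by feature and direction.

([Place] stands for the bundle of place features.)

progressive place assimilation

The shared variable α links the value of the place features (abbreviated [Place]) on the target to the same value on the neighbouring segment, so place is the feature that assimilates.
Since the environment is written before the underscore, the trigger precedes the target; the direction is progressive.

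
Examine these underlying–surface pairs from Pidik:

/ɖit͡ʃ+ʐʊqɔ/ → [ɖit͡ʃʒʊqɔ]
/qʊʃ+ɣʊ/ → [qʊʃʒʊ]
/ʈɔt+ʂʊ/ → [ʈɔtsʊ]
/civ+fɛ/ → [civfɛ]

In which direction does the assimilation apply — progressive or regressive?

Underlying /ʐ/ is realised as [ʒ] next to /t͡ʃ/; /t͡ʃ/ itself does not change.
The change retroflex → postalveolar matches the place of the preceding /t͡ʃ/, identifying this as place assimilation.
The other alternating forms pattern the same way: /ɣ/ → [ʒ] after /ʃ/ (velar → postalveolar, matching postalveolar); /ʂ/ → [s] after /t/ (retroflex → alveolar, matching alveolar) — only place changes, and always toward the preceding segment.
No alternation appears in [civfɛ]: there the adjacent consonants already agree in place (/f/ and /v/ are both labiodental), so this form is consistent with the same rule.
Since the segment that changes follows the conditioning segment, the assimilation is progressive.

progressive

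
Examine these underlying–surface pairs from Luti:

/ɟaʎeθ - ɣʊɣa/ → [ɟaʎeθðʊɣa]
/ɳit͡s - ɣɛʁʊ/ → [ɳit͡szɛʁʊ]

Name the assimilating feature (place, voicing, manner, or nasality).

place

Underlying /ɣ/ is realised as [ð] next to /θ/; /θ/ itself does not change.
The change velar → dental matches the place of the preceding /θ/, identifying this as place assimilation.
The same holds elsewhere in the data: /ɣ/ → [z] after /t͡s/ (velar → alveolar, matching alveolar) — only place changes, and always toward the preceding segment.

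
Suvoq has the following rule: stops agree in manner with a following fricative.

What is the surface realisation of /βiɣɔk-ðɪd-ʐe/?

[βiɣɔxðɪzʐe]

The rule targets /k/ (voiceless velar stop), which sits before the trigger /ð/ (fricative).
Changing only its manner to fricative gives [x] — the voiceless velar fricative.
The same rule applies at the second boundary: /d/ → [z] next to /ʐ/.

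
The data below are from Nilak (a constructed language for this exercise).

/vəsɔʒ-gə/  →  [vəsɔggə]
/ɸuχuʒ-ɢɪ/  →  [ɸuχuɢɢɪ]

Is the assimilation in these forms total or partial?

total assimilation

Underlying /ʒ/ is realised as [g] next to /g/; /g/ itself does not change.
The output [g] is identical to the trigger /g/ — every feature (place, manner, voicing) has been copied — so this is total assimilation.
The other form behaves the same way: /ʒ/ → [ɢ] before /ɢ/ — in each case the output is a copy of the following consonant.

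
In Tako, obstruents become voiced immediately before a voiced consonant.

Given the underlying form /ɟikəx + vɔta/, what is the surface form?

/x/ is a voiceless velar fricative. The following trigger /v/ is voiced, so /x/ must become voiced as well.
The voiced velar fricative is [ɣ], so /x/ → [ɣ].

[ɟikəɣvɔta]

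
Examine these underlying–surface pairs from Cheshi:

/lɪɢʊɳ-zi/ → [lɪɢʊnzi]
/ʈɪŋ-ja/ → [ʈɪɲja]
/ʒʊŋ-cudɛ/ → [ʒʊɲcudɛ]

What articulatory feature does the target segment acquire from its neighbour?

Underlying /ɳ/ is realised as [n] next to /z/; /z/ itself does not change.
The change retroflex → alveolar matches the place of the following /z/, identifying this as place assimilation.
The other alternating forms pattern the same way: /ŋ/ → [ɲ] before /j/ (velar → palatal, matching palatal); /ŋ/ → [ɲ] before /c/ (velar → palatal, matching palatal) — only place changes, and always toward the following segment.

place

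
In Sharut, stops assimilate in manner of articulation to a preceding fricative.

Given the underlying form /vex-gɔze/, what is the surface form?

[vexɣɔze]

/g/ is a voiced velar stop. The preceding trigger /x/ is a fricative, so /g/ must become a fricative as well.
The voiced velar fricative is [ɣ], so /g/ → [ɣ].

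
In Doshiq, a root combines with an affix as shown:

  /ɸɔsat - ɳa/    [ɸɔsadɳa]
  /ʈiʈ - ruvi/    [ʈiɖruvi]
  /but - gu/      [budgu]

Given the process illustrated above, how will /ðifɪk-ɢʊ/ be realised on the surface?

The data show regressive voicing assimilation: /t/ → [d] before /ɳ/; /ʈ/ → [ɖ] before /r/; /t/ → [d] before /g/. In each pair only voicing changes, matching the following consonant, while place and manner stay constant.
/k/ is a voiceless velar stop. The following trigger /ɢ/ is voiced, so /k/ must become voiced as well.
The voiced velar stop is [g], so /k/ → [g].

[ðifɪgɢʊ]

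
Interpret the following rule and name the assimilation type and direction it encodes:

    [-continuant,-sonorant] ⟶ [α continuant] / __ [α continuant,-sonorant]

regressive manner assimilation

The rule copies [continuant] (continuancy) from the environment onto the target stops; since [±continuant] encodes the stop/fricative manner contrast, the assimilating dimension is manner.
The conditioning segment sits to the right of the focus bar, meaning the trigger follows the segment that changes — regressive assimilation.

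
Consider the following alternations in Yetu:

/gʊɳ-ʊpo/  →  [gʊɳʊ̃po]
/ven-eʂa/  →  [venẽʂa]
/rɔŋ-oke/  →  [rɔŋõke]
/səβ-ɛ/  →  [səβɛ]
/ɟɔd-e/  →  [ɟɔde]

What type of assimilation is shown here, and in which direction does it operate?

progressive nasality assimilation (vowel nasalisation)

The vowel /ʊ/ surfaces as nasalised [ʊ̃] next to the preceding nasal /ɳ/ — it has acquired the [+nasal] feature of its neighbour.
The other forms show the same pattern: /e/ → [ẽ] after /n/; /o/ → [õ] after /ŋ/ — each time a vowel is nasalised next to a preceding nasal.
No change occurs in [səβɛ], [ɟɔde] because the vowel at the boundary is adjacent to an oral consonant, not a nasal (/ɛ/ next to /β/; /e/ next to /d/).
Because the conditioning nasal is to the left of the vowel that changes, the process is progressive (perseverative).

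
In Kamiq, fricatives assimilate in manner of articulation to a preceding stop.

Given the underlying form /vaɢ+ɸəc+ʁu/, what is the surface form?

[vaɢpəcɢu]

/ɸ/ is a voiceless bilabial fricative. The preceding trigger /ɢ/ is a stop, so /ɸ/ must become a stop as well.
A voiceless bilabial stop is [p], so the surface segment is [p].
At the second juncture, /ʁ/ likewise becomes [ɢ] adjacent to /c/.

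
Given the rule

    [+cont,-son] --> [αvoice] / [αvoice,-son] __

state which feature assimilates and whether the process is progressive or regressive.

progressive voicing assimilation

The shared variable α links the value of [voice] on the target to the same value on the neighbouring segment, so voicing is the feature that assimilates.
Since the environment is written before the underscore, the trigger precedes the target; the direction is progressive.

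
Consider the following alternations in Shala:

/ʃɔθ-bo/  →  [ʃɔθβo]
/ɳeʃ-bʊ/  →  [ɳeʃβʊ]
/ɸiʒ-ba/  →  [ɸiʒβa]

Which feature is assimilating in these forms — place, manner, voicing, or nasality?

manner

Comparing underlying and surface forms, /b/ → [β] is the alternation; the neighbouring /θ/ is constant.
The change stop → fricative matches the manner of the preceding /θ/, identifying this as manner assimilation.
The same holds elsewhere in the data: /b/ → [β] after /ʃ/ (stop → fricative, matching a fricative); /b/ → [β] after /ʒ/ (stop → fricative, matching a fricative) — only manner changes, and always toward the preceding segment.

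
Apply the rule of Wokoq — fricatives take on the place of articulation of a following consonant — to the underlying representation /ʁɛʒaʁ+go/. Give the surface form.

The rule targets /ʁ/ (voiced uvular fricative), which sits before the trigger /g/ (velar).
A voiced velar fricative is [ɣ], so the surface segment is [ɣ].

[ʁɛʒaɣgo]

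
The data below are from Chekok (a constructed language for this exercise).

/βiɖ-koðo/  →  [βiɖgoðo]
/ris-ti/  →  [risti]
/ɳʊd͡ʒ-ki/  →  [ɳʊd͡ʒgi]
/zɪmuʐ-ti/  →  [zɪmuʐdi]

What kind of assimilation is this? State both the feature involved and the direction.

Underlying /k/ is realised as [g] next to /ɖ/; /ɖ/ itself does not change.
/k/ is voiceless while /ɖ/ is voiced; the output [g] is voiced, matching the trigger — so the feature that spreads is voicing.
Place and manner are unchanged, so the assimilation is partial, not total.
The same holds elsewhere in the data: /k/ → [g] after /d͡ʒ/ (voiceless → voiced, matching voiced); /t/ → [d] after /ʐ/ (voiceless → voiced, matching voiced) — only voicing changes, and always toward the preceding segment.
No alternation appears in [risti]: there the adjacent consonants already agree in voicing (/t/ and /s/ are both voiceless), so this form is consistent with the same rule.
Since the segment that changes follows the conditioning segment, the assimilation is progressive.

progressive voicing assimilation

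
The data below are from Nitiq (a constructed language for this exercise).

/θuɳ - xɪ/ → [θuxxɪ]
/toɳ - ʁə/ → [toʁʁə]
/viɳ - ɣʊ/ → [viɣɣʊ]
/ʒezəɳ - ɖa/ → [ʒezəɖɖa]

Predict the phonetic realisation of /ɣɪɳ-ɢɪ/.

The data show regressive total assimilation (/ɳ/ → [x] before /x/; /ɳ/ → [ʁ] before /ʁ/; /ɳ/ → [ɣ] before /ɣ/; /ɳ/ → [ɖ] before /ɖ/): in every case the target segment becomes identical to its following neighbour, copying more than a single feature.
/ɳ/ is the segment targeted by the rule; it sits immediately before /ɢ/, so it assimilates completely and surfaces as [ɢ].

[ɣɪɢɢɪ]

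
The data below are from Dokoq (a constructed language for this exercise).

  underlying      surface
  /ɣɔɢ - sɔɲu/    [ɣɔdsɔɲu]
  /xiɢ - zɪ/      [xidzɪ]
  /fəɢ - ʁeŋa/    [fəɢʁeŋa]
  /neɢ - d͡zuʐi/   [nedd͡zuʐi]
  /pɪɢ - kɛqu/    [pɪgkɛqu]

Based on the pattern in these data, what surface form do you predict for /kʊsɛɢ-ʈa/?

[kʊsɛɖʈa]

The data show regressive place assimilation: /ɢ/ → [d] before /s/; /ɢ/ → [d] before /z/; /ɢ/ → [d] before /d͡z/; /ɢ/ → [g] before /k/. In each pair only place changes, matching the following consonant, while manner and voice stay constant.
No alternation appears in [fəɢʁeŋa]: there the adjacent consonants already agree in place (/ɢ/ and /ʁ/ are both uvular), so this form is consistent with the same rule.
/ɢ/ is a voiced uvular stop. The following trigger /ʈ/ is retroflex, so /ɢ/ must become retroflex as well.
Changing only its place to retroflex gives [ɖ] — the voiced retroflex stop.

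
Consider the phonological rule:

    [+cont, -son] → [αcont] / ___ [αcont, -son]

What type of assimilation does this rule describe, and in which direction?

The rule copies [cont] (continuancy) from the environment onto the target fricatives; since [±cont] encodes the stop/fricative manner contrast, the assimilating dimension is manner.
The conditioning segment sits to the right of the focus bar, meaning the trigger follows the segment that changes — regressive assimilation.

regressive manner assimilation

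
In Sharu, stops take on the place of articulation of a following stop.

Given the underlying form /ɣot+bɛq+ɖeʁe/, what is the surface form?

The rule targets /t/ (voiceless alveolar stop), which sits before the trigger /b/ (bilabial).
A voiceless bilabial stop is [p], so the surface segment is [p].
At the second juncture, /q/ likewise becomes [ʈ] adjacent to /ɖ/.

[ɣopbɛʈɖeʁe]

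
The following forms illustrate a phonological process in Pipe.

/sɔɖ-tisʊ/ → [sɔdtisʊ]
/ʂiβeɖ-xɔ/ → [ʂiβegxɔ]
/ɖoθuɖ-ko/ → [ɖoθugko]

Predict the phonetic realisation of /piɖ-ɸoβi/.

The data show regressive place assimilation: /ɖ/ → [d] before /t/; /ɖ/ → [g] before /x/; /ɖ/ → [g] before /k/. In each pair only place changes, matching the following consonant, while manner and voice stay constant.
The rule targets /ɖ/ (voiced retroflex stop), which sits before the trigger /ɸ/ (bilabial).
Changing only its place to bilabial gives [b] — the voiced bilabial stop.

[pibɸoβi]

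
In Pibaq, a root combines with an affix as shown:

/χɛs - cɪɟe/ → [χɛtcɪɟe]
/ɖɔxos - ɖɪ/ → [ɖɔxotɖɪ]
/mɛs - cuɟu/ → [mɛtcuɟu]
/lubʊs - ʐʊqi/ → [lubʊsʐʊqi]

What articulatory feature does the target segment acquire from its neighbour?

manner

Comparing underlying and surface forms, /s/ → [t] is the alternation; the neighbouring /c/ is constant.
The change fricative → stop matches the manner of the following /c/, identifying this as manner assimilation.
The other alternating form patterns the same way: /s/ → [t] before /ɖ/ (fricative → stop, matching a stop) — only manner changes, and always toward the following segment.
No alternation appears in [lubʊsʐʊqi]: there the adjacent consonants already agree in manner (/s/ and /ʐ/ are both fricatives), so this form is consistent with the same rule.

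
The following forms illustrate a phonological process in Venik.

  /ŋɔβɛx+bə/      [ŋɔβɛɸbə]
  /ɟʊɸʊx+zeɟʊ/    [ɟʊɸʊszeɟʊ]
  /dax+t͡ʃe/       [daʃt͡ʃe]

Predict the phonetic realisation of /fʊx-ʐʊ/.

The data show regressive place assimilation: /x/ → [ɸ] before /b/; /x/ → [s] before /z/; /x/ → [ʃ] before /t͡ʃ/. In each pair only place changes, matching the following consonant, while manner and voice stay constant.
/x/ is a voiceless velar fricative. The following trigger /ʐ/ is retroflex, so /x/ must become retroflex as well.
Changing only its place to retroflex gives [ʂ] — the voiceless retroflex fricative.

[fʊʂʐʊ]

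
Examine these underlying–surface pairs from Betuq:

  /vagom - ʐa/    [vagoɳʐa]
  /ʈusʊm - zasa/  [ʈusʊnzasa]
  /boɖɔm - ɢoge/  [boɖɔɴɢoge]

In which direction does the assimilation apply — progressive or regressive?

regressive

Underlying /m/ is realised as [ɳ] next to /ʐ/; /ʐ/ itself does not change.
The change bilabial → retroflex matches the place of the following /ʐ/, identifying this as place assimilation.
The same holds elsewhere in the data: /m/ → [n] before /z/ (bilabial → alveolar, matching alveolar); /m/ → [ɴ] before /ɢ/ (bilabial → uvular, matching uvular) — only place changes, and always toward the following segment.
Since the segment that changes precedes the conditioning segment, the assimilation is regressive.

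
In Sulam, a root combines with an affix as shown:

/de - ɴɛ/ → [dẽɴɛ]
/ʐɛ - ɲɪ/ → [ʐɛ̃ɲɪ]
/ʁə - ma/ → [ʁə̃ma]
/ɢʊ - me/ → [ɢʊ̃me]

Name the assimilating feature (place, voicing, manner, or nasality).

The vowel /e/ surfaces as nasalised [ẽ] next to the following nasal /ɴ/ — it has acquired the [+nasal] feature of its neighbour.
Likewise in the remaining data: /ɛ/ → [ɛ̃] before /ɲ/; /ə/ → [ə̃] before /m/; /ʊ/ → [ʊ̃] before /m/ — each time a vowel is nasalised next to a following nasal.

nasality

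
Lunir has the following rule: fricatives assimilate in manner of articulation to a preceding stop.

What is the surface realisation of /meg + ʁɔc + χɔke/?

[megɢɔcqɔke]

The rule targets /ʁ/ (voiced uvular fricative), which sits after the trigger /g/ (stop).
Changing only its manner to stop gives [ɢ] — the voiced uvular stop.
At the second juncture, /χ/ likewise becomes [q] adjacent to /c/.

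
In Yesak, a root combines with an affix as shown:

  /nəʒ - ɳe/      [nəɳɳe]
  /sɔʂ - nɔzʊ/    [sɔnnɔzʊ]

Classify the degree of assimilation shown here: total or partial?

total assimilation

The segment that alternates is /ʒ/, which surfaces as [ɳ] when adjacent to /ɳ/.
The output [ɳ] is identical to the trigger /ɳ/ — every feature (place, manner, voicing) has been copied — so this is total assimilation.
The other form behaves the same way: /ʂ/ → [n] before /n/ — in each case the output is a copy of the following consonant.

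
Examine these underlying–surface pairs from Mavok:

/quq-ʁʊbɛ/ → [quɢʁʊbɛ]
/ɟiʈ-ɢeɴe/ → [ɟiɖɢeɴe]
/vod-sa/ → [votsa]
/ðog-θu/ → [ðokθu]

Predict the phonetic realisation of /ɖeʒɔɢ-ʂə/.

The data show regressive voicing assimilation: /q/ → [ɢ] before /ʁ/; /ʈ/ → [ɖ] before /ɢ/; /d/ → [t] before /s/; /g/ → [k] before /θ/. In each pair only voicing changes, matching the following consonant, while place and manner stay constant.
The rule targets /ɢ/ (voiced uvular stop), which sits before the trigger /ʂ/ (voiceless).
The voiceless uvular stop is [q], so /ɢ/ → [q].

[ɖeʒɔqʂə]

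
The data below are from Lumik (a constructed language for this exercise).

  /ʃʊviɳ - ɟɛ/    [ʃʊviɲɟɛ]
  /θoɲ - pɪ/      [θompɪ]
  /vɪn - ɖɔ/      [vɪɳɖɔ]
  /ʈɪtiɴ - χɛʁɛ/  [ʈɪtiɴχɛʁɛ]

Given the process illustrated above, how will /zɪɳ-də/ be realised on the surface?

The data show regressive place assimilation: /ɳ/ → [ɲ] before /ɟ/; /ɲ/ → [m] before /p/; /n/ → [ɳ] before /ɖ/. In each pair only place changes, matching the following consonant, while manner and voice stay constant.
Nothing changes in [ʈɪtiɴχɛʁɛ]: there the adjacent consonants already agree in place (/ɴ/ and /χ/ are both uvular), so this form is consistent with the same rule.
The rule targets /ɳ/ (voiced retroflex nasal), which sits before the trigger /d/ (alveolar).
A voiced alveolar nasal is [n], so the surface segment is [n].

[zɪndə]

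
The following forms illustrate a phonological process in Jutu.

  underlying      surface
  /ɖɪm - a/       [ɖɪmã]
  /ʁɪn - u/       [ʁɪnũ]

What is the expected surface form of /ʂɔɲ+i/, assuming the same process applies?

The data show progressive nasality assimilation (vowel nasalisation): /a/ → [ã] after /m/; /u/ → [ũ] after /n/ — a vowel is nasalised by an immediately preceding nasal consonant.
The vowel /i/ is adjacent to the preceding nasal /ɲ/, so it acquires [+nasal] and surfaces as [ĩ].

[ʂɔɲĩ]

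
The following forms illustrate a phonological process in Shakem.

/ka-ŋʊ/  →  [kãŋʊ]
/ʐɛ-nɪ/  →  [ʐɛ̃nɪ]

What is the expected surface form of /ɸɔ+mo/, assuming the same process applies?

The data show regressive nasality assimilation (vowel nasalisation): /a/ → [ã] before /ŋ/; /ɛ/ → [ɛ̃] before /n/ — a vowel is nasalised by an immediately following nasal consonant.
/ɔ/ sits next to the nasal /m/ and is therefore nasalised to [ɔ̃].

[ɸɔ̃mo]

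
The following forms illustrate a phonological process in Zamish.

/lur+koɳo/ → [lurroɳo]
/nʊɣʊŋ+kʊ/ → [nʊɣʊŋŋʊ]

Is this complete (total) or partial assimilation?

Comparing underlying and surface forms, /k/ → [r] is the alternation; the neighbouring /r/ is constant.
The output [r] is identical to the trigger /r/ — every feature (place, manner, voicing) has been copied — so this is total assimilation.
The remaining alternation confirms this: /k/ → [ŋ] after /ŋ/ — in each case the output is a copy of the preceding consonant.

total assimilation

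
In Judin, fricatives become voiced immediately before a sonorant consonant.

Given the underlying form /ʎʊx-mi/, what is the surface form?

[ʎʊɣmi]

/x/ is a voiceless velar fricative. The following trigger /m/ is voiced, so /x/ must become voiced as well.
The voiced velar fricative is [ɣ], so /x/ → [ɣ].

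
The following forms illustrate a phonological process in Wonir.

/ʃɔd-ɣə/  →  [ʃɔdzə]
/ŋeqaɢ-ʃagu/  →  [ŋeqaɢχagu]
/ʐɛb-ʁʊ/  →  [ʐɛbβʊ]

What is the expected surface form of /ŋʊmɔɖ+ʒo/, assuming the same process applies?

[ŋʊmɔɖʐo]

The data show progressive place assimilation: /ɣ/ → [z] after /d/; /ʃ/ → [χ] after /ɢ/; /ʁ/ → [β] after /b/. In each pair only place changes, matching the preceding consonant, while manner and voice stay constant.
The rule targets /ʒ/ (voiced postalveolar fricative), which sits after the trigger /ɖ/ (retroflex).
Changing only its place to retroflex gives [ʐ] — the voiced retroflex fricative.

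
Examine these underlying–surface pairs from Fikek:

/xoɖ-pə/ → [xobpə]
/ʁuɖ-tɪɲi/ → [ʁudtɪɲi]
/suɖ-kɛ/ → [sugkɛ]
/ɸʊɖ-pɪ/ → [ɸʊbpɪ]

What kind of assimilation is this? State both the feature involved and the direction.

The segment that alternates is /ɖ/, which surfaces as [b] when adjacent to /p/.
The change retroflex → bilabial matches the place of the following /p/, identifying this as place assimilation.
Manner and voice are unchanged, so the assimilation is partial, not total.
The same holds elsewhere in the data: /ɖ/ → [d] before /t/ (retroflex → alveolar, matching alveolar); /ɖ/ → [g] before /k/ (retroflex → velar, matching velar) — only place changes, and always toward the following segment.
The trigger is the following segment, so the direction is regressive (anticipatory).

regressive place assimilation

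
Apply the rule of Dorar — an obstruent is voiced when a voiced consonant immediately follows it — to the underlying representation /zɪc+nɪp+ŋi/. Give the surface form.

[zɪɟnɪbŋi]

The rule targets /c/ (voiceless palatal stop), which sits before the trigger /n/ (voiced).
Changing only its voicing to voiced gives [ɟ] — the voiced palatal stop.
The same rule applies at the second boundary: /p/ → [b] next to /ŋ/.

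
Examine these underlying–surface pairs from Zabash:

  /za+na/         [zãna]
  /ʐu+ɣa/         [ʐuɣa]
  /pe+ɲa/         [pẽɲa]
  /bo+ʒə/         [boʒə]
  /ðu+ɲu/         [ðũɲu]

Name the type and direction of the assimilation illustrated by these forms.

regressive nasality assimilation (vowel nasalisation)

The vowel /a/ surfaces as nasalised [ã] next to the following nasal /n/ — it has acquired the [+nasal] feature of its neighbour.
Likewise in the remaining data: /e/ → [ẽ] before /ɲ/; /u/ → [ũ] before /ɲ/ — each time a vowel is nasalised next to a following nasal.
No change occurs in [ʐuɣa], [boʒə] because the vowel at the boundary is adjacent to an oral consonant, not a nasal (/u/ next to /ɣ/; /o/ next to /ʒ/).
Because the conditioning nasal is to the right of the vowel that changes, the process is regressive (anticipatory).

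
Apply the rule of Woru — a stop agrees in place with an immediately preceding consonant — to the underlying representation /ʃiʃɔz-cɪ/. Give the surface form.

/c/ is a voiceless palatal stop. The preceding trigger /z/ is alveolar, so /c/ must become alveolar as well.
The voiceless alveolar stop is [t], so /c/ → [t].

[ʃiʃɔztɪ]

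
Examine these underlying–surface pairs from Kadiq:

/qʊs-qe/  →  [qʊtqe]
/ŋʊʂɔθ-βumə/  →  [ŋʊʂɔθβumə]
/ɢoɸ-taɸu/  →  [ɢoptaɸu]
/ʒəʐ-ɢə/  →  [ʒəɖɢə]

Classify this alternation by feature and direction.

Comparing underlying and surface forms, /s/ → [t] is the alternation; the neighbouring /q/ is constant.
/s/ is a fricative while /q/ is a stop; the output [t] is a stop, matching the trigger — so the feature that spreads is manner.
Place and voice are unchanged, so the assimilation is partial, not total.
The other alternating forms pattern the same way: /ɸ/ → [p] before /t/ (fricative → stop, matching a stop); /ʐ/ → [ɖ] before /ɢ/ (fricative → stop, matching a stop) — only manner changes, and always toward the following segment.
Nothing changes in [ŋʊʂɔθβumə]: there the adjacent consonants already agree in manner (/θ/ and /β/ are both fricatives), so this form is consistent with the same rule.
Since the segment that changes precedes the conditioning segment, the assimilation is regressive.

regressive manner assimilation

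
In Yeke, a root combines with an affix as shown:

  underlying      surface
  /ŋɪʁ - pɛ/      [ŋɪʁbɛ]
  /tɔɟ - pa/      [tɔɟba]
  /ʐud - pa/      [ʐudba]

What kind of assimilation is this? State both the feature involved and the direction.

progressive voicing assimilation

Underlying /p/ is realised as [b] next to /ʁ/; /ʁ/ itself does not change.
The change voiceless → voiced matches the voicing of the preceding /ʁ/, identifying this as voicing assimilation.
Place and manner are unchanged, so the assimilation is partial, not total.
Checking the remaining alternations: /p/ → [b] after /ɟ/ (voiceless → voiced, matching voiced); /p/ → [b] after /d/ (voiceless → voiced, matching voiced) — only voicing changes, and always toward the preceding segment.
The trigger is the preceding segment, so the direction is progressive (perseverative).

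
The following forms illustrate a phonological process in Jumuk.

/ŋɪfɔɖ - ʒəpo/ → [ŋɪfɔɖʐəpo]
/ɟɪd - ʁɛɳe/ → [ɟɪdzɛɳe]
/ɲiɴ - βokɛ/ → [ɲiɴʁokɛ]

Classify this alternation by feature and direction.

Underlying /ʒ/ is realised as [ʐ] next to /ɖ/; /ɖ/ itself does not change.
/ʒ/ is postalveolar while /ɖ/ is retroflex; the output [ʐ] is retroflex, matching the trigger — so the feature that spreads is place.
Manner and voice are unchanged, so the assimilation is partial, not total.
The same holds elsewhere in the data: /ʁ/ → [z] after /d/ (uvular → alveolar, matching alveolar); /β/ → [ʁ] after /ɴ/ (bilabial → uvular, matching uvular) — only place changes, and always toward the preceding segment.
Since the segment that changes follows the conditioning segment, the assimilation is progressive.

progressive place assimilation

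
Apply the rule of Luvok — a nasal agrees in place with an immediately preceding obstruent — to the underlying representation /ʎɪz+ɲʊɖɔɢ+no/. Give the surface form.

/ɲ/ is a voiced palatal nasal. The preceding trigger /z/ is alveolar, so /ɲ/ must become alveolar as well.
The voiced alveolar nasal is [n], so /ɲ/ → [n].
The same rule applies at the second boundary: /n/ → [ɴ] next to /ɢ/.

[ʎɪznʊɖɔɢɴo]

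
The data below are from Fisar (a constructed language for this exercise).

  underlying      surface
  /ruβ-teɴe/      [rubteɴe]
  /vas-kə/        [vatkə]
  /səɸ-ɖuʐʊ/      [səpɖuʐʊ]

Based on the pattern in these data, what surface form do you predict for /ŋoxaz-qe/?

[ŋoxadqe]

The data show regressive manner assimilation: /β/ → [b] before /t/; /s/ → [t] before /k/; /ɸ/ → [p] before /ɖ/. In each pair only manner changes, matching the following consonant, while place and voice stay constant.
/z/ is a voiced alveolar fricative. The following trigger /q/ is a stop, so /z/ must become a stop as well.
The voiced alveolar stop is [d], so /z/ → [d].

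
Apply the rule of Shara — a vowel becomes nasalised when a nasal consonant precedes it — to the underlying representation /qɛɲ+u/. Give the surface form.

[qɛɲũ]

The vowel /u/ is adjacent to the preceding nasal /ɲ/, so it acquires [+nasal] and surfaces as [ũ].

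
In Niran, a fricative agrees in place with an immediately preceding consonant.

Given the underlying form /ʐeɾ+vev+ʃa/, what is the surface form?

The rule targets /v/ (voiced labiodental fricative), which sits after the trigger /ɾ/ (alveolar).
A voiced alveolar fricative is [z], so the surface segment is [z].
At the second juncture, /ʃ/ likewise becomes [f] adjacent to /v/.

[ʐeɾzevfa]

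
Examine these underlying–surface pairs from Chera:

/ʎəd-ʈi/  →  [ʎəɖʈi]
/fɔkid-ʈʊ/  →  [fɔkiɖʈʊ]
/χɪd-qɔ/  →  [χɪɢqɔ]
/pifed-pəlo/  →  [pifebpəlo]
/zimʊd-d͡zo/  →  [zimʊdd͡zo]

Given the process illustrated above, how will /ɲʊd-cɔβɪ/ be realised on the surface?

[ɲʊɟcɔβɪ]

The data show regressive place assimilation: /d/ → [ɖ] before /ʈ/; /d/ → [ɢ] before /q/; /d/ → [b] before /p/. In each pair only place changes, matching the following consonant, while manner and voice stay constant.
No alternation appears in [zimʊdd͡zo]: there the adjacent consonants already agree in place (/d/ and /d͡z/ are both alveolar), so this form is consistent with the same rule.
/d/ is a voiced alveolar stop. The following trigger /c/ is palatal, so /d/ must become palatal as well.
A voiced palatal stop is [ɟ], so the surface segment is [ɟ].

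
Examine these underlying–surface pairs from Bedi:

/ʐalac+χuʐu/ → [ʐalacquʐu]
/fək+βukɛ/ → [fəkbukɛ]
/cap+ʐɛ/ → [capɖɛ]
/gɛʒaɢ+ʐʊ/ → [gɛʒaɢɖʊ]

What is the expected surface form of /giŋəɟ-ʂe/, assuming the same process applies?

[giŋəɟʈe]

The data show progressive manner assimilation: /χ/ → [q] after /c/; /β/ → [b] after /k/; /ʐ/ → [ɖ] after /p/; /ʐ/ → [ɖ] after /ɢ/. In each pair only manner changes, matching the preceding consonant, while place and voice stay constant.
/ʂ/ is a voiceless retroflex fricative. The preceding trigger /ɟ/ is a stop, so /ʂ/ must become a stop as well.
The voiceless retroflex stop is [ʈ], so /ʂ/ → [ʈ].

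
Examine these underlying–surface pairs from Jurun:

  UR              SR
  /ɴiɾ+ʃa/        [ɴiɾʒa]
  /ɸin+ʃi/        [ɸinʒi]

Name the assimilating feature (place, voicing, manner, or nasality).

Comparing underlying and surface forms, /ʃ/ → [ʒ] is the alternation; the neighbouring /ɾ/ is constant.
The change voiceless → voiced matches the voicing of the preceding /ɾ/, identifying this as voicing assimilation.
Checking the remaining alternation: /ʃ/ → [ʒ] after /n/ (voiceless → voiced, matching voiced) — only voicing changes, and always toward the preceding segment.

voicing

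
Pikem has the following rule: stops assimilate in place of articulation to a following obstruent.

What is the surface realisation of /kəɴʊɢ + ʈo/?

[kəɴʊɖʈo]

/ɢ/ is a voiced uvular stop. The following trigger /ʈ/ is retroflex, so /ɢ/ must become retroflex as well.
The voiced retroflex stop is [ɖ], so /ɢ/ → [ɖ].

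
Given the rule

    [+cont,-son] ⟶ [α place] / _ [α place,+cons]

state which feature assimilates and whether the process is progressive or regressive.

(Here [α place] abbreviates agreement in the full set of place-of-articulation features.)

regressive place assimilation

The shared variable α links the value of the place features (abbreviated [place]) on the target to the same value on the neighbouring segment, so place is the feature that assimilates.
The conditioning segment sits to the right of the focus bar, meaning the trigger follows the segment that changes — regressive assimilation.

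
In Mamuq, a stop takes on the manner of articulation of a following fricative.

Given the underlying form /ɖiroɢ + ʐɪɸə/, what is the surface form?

/ɢ/ is a voiced uvular stop. The following trigger /ʐ/ is a fricative, so /ɢ/ must become a fricative as well.
The voiced uvular fricative is [ʁ], so /ɢ/ → [ʁ].

[ɖiroʁʐɪɸə]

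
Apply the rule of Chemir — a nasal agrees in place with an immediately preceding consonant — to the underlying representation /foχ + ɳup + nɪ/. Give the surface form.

The rule targets /ɳ/ (voiced retroflex nasal), which sits after the trigger /χ/ (uvular).
The voiced uvular nasal is [ɴ], so /ɳ/ → [ɴ].
At the second juncture, /n/ likewise becomes [m] adjacent to /p/.

[foχɴupmɪ]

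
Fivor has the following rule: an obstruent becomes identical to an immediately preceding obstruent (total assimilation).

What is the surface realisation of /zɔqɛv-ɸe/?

[zɔqɛvve]

/ɸ/ is the segment targeted by the rule; it sits immediately after /v/, so it assimilates completely and surfaces as [v].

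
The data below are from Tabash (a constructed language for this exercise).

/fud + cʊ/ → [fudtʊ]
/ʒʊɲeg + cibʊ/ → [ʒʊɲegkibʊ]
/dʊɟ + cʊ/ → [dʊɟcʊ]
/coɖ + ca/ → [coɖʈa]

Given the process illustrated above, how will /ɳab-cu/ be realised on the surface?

[ɳabpu]

The data show progressive place assimilation: /c/ → [t] after /d/; /c/ → [k] after /g/; /c/ → [ʈ] after /ɖ/. In each pair only place changes, matching the preceding consonant, while manner and voice stay constant.
Nothing changes in [dʊɟcʊ]: there the adjacent consonants already agree in place (/c/ and /ɟ/ are both palatal), so this form is consistent with the same rule.
The rule targets /c/ (voiceless palatal stop), which sits after the trigger /b/ (bilabial).
The voiceless bilabial stop is [p], so /c/ → [p].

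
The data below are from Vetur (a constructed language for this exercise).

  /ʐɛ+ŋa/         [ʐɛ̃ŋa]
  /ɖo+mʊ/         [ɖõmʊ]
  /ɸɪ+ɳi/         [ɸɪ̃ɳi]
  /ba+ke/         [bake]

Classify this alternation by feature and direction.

The vowel /ɛ/ surfaces as nasalised [ɛ̃] next to the following nasal /ŋ/ — it has acquired the [+nasal] feature of its neighbour.
Likewise in the remaining data: /o/ → [õ] before /m/; /ɪ/ → [ɪ̃] before /ɳ/ — each time a vowel is nasalised next to a following nasal.
No change occurs in [bake] because the vowel at the boundary is adjacent to an oral consonant, not a nasal (/a/ next to /k/).
Because the conditioning nasal is to the right of the vowel that changes, the process is regressive (anticipatory).

regressive nasality assimilation (vowel nasalisation)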